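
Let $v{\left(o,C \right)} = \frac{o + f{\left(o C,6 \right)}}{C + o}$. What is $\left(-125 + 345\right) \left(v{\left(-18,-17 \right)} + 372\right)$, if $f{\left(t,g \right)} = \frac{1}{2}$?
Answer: $81950$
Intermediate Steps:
$f{\left(t,g \right)} = \frac{1}{2}$
$v{\left(o,C \right)} = \frac{\frac{1}{2} + o}{C + o}$ ($v{\left(o,C \right)} = \frac{o + \frac{1}{2}}{C + o} = \frac{\frac{1}{2} + o}{C + o}$)
$\left(-125 + 345\right) \left(v{\left(-18,-17 \right)} + 372\right) = \left(-125 + 345\right) \left(\frac{\frac{1}{2} - 18}{-17 - 18} + 372\right) = 220 \left(\frac{1}{-35} \left(- \frac{35}{2}\right) + 372\right) = 220 \left(\left(- \frac{1}{35}\right) \left(- \frac{35}{2}\right) + 372\right) = 220 \left(\frac{1}{2} + 372\right) = 220 \cdot \frac{745}{2} = 81950$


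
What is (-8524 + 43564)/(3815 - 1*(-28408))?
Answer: 11680/10741 ≈ 1.0874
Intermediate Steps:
(-8524 + 43564)/(3815 - 1*(-28408)) = 35040/(3815 + 28408) = 35040/32223 = 35040*(1/32223) = 11680/10741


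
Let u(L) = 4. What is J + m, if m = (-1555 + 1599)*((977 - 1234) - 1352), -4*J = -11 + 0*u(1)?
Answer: -283173/4 ≈ -70793.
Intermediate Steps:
J = 11/4 (J = -(-11 + 0*4)/4 = -(-11 + 0)/4 = -¼*(-11) = 11/4 ≈ 2.7500)
m = -70796 (m = 44*(-257 - 1352) = 44*(-1609) = -70796)
J + m = 11/4 - 70796 = -283173/4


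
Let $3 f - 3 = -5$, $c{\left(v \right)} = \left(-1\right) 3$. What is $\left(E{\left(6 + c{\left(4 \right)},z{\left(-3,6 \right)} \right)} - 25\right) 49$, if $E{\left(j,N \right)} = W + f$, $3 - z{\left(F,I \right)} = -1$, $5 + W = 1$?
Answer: $- \frac{4361}{3} \approx -1453.7$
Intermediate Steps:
$c{\left(v \right)} = -3$
$W = -4$ ($W = -5 + 1 = -4$)
$f = - \frac{2}{3}$ ($f = 1 + \frac{1}{3} \left(-5\right) = 1 - \frac{5}{3} = - \frac{2}{3} \approx -0.66667$)
$z{\left(F,I \right)} = 4$ ($z{\left(F,I \right)} = 3 - -1 = 3 + 1 = 4$)
$E{\left(j,N \right)} = - \frac{14}{3}$ ($E{\left(j,N \right)} = -4 - \frac{2}{3} = - \frac{14}{3}$)
$\left(E{\left(6 + c{\left(4 \right)},z{\left(-3,6 \right)} \right)} - 25\right) 49 = \left(- \frac{14}{3} - 25\right) 49 = \left(- \frac{89}{3}\right) 49 = - \frac{4361}{3}$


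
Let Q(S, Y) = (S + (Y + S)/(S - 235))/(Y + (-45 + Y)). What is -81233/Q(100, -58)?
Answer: 588533085/4486 ≈ 1.3119e+5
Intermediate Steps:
Q(S, Y) = (S + (S + Y)/(-235 + S))/(-45 + 2*Y)
-81233/Q(100, -58) = -81233*(10575 - 470*(-58) - 45*100 + 2*100*(-58))/(-58 + 100² - 234*100) = -81233*(10575 + 27260 - 4500 - 11600)/(-58 + 10000 - 23400) = -81233/(-13458/21735) = -81233/((1/21735)*(-13458)) = -81233/(-4486/7245) = -81233*(-7245/4486) = 588533085/4486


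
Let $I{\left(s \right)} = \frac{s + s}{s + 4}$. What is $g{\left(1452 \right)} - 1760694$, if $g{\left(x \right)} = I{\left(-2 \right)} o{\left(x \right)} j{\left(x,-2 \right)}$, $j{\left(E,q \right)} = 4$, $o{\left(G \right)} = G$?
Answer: $-1772310$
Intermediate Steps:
$I{\left(s \right)} = \frac{2 s}{4 + s}$
$g{\left(x \right)} = - 8 x$ ($g{\left(x \right)} = 2 \left(-2\right) \frac{1}{4 - 2} x 4 = 2 \left(-2\right) \frac{1}{2} x 4 = - 2 x 4 = - 8 x$)
$g{\left(1452 \right)} - 1760694 = \left(-8\right) 1452 - 1760694 = -11616 - 1760694 = -1772310$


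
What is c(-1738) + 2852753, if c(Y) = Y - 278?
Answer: 2850737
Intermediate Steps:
c(Y) = -278 + Y
c(-1738) + 2852753 = (-278 - 1738) + 2852753 = -2016 + 2852753 = 2850737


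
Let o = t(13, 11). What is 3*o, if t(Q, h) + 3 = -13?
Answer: -48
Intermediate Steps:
t(Q, h) = -16 (t(Q, h) = -3 - 13 = -16)
o = -16
3*o = 3*(-16) = -48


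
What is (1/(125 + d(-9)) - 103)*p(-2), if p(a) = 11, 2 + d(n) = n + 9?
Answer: -139348/123 ≈ -1132.9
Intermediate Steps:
d(n) = 7 + n (d(n) = -2 + (n + 9) = -2 + (9 + n) = 7 + n)
(1/(125 + d(-9)) - 103)*p(-2) = (1/(125 + (7 - 9)) - 103)*11 = (1/(125 - 2) - 103)*11 = (1/123 - 103)*11 = -12668/123*11 = -139348/123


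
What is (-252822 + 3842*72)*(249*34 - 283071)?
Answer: -6536148210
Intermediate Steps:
(-252822 + 3842*72)*(249*34 - 283071) = (-252822 + 276624)*(8466 - 283071) = 23802*(-274605) = -6536148210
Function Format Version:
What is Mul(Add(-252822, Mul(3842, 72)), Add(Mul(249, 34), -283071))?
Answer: -6536148210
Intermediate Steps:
Mul(Add(-252822, Mul(3842, 72)), Add(Mul(249, 34), -283071)) = Mul(Add(-252822, 276624), Add(8466, -283071)) = Mul(23802, -274605) = -6536148210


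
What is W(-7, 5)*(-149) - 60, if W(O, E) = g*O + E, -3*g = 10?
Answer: -12845/3 ≈ -4281.7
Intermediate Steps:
g = -10/3 (g = -⅓*10 = -10/3 ≈ -3.3333)
W(O, E) = E - 10*O/3 (W(O, E) = -10*O/3 + E = E - 10*O/3)
W(-7, 5)*(-149) - 60 = (5 - 10/3*(-7))*(-149) - 60 = (5 + 70/3)*(-149) - 60 = (85/3)*(-149) - 60 = -12665/3 - 60 = -12845/3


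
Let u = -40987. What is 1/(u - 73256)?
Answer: -1/114243 ≈ -8.7533e-6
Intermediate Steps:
1/(u - 73256) = 1/(-40987 - 73256) = 1/(-114243) = -1/114243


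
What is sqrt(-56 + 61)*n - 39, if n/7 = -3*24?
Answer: -39 - 504*sqrt(5) ≈ -1166.0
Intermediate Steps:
n = -504 (n = 7*(-3*24) = 7*(-72) = -504)
sqrt(-56 + 61)*n - 39 = sqrt(-56 + 61)*(-504) - 39 = sqrt(5)*(-504) - 39 = -504*sqrt(5) - 39 = -39 - 504*sqrt(5)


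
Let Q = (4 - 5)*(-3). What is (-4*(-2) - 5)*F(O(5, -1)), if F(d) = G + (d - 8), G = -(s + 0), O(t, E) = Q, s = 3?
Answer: -24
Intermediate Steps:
Q = 3 (Q = -1*(-3) = 3)
O(t, E) = 3
G = -3 (G = -(3 + 0) = -1*3 = -3)
F(d) = -11 + d (F(d) = -3 + (d - 8) = -3 + (-8 + d) = -11 + d)
(-4*(-2) - 5)*F(O(5, -1)) = (-4*(-2) - 5)*(-11 + 3) = (8 - 5)*(-8) = 3*(-8) = -24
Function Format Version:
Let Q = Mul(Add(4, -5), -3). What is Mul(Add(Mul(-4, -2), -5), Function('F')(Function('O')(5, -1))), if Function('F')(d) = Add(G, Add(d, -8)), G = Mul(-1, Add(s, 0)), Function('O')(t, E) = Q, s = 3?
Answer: -24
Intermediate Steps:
Q = 3 (Q = Mul(-1, -3) = 3)
Function('O')(t, E) = 3
G = -3 (G = Mul(-1, Add(3, 0)) = Mul(-1, 3) = -3)
Function('F')(d) = Add(-11, d) (Function('F')(d) = Add(-3, Add(d, -8)) = Add(-3, Add(-8, d)) = Add(-11, d))
Mul(Add(Mul(-4, -2), -5), Function('F')(Function('O')(5, -1))) = Mul(Add(Mul(-4, -2), -5), Add(-11, 3)) = Mul(Add(8, -5), -8) = Mul(3, -8) = -24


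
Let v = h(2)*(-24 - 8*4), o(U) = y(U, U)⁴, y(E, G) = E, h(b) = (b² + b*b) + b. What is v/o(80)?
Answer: -7/512000 ≈ -1.3672e-5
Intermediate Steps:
h(b) = b + 2*b² (h(b) = (b² + b²) + b = 2*b² + b = b + 2*b²)
o(U) = U⁴
v = -560 (v = (2*(1 + 2*2))*(-24 - 8*4) = (2*(1 + 4))*(-24 - 32) = (2*5)*(-56) = 10*(-56) = -560)
v/o(80) = -560/(80⁴) = -560/40960000 = -560*1/40960000 = -7/512000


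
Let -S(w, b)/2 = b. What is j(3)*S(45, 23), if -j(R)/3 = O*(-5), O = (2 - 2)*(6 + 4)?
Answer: 0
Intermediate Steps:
O = 0 (O = 0*10 = 0)
j(R) = 0 (j(R) = -0*(-5) = -3*0 = 0)
S(w, b) = -2*b
j(3)*S(45, 23) = 0*(-2*23) = 0*(-46) = 0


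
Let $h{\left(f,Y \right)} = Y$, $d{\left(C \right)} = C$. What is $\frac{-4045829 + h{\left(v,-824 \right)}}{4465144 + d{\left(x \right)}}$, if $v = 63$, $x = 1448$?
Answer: $- \frac{311281}{343584} \approx -0.90598$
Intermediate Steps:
$\frac{-4045829 + h{\left(v,-824 \right)}}{4465144 + d{\left(x \right)}} = \frac{-4045829 - 824}{4465144 + 1448} = - \frac{4046653}{4466592} = \left(-4046653\right) \frac{1}{4466592} = - \frac{311281}{343584}$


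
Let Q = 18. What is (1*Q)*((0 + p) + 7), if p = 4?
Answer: 198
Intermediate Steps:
(1*Q)*((0 + p) + 7) = (1*18)*((0 + 4) + 7) = 18*(4 + 7) = 18*11 = 198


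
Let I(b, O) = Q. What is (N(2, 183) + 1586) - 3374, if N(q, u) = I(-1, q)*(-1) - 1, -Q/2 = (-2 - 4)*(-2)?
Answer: -1765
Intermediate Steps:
Q = -24 (Q = -2*(-2 - 4)*(-2) = -(-12)*(-2) = -2*12 = -24)
I(b, O) = -24
N(q, u) = 23 (N(q, u) = -24*(-1) - 1 = 24 - 1 = 23)
(N(2, 183) + 1586) - 3374 = (23 + 1586) - 3374 = 1609 - 3374 = -1765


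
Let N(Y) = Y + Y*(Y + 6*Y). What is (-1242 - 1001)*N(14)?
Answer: -3108798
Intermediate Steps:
N(Y) = Y + 7*Y² (N(Y) = Y + Y*(7*Y) = Y + 7*Y²)
(-1242 - 1001)*N(14) = (-1242 - 1001)*(14*(1 + 7*14)) = -31402*(1 + 98) = -31402*99 = -2243*1386 = -3108798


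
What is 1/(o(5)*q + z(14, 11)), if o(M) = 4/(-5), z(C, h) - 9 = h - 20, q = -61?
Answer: 5/244 ≈ 0.020492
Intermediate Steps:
z(C, h) = -11 + h (z(C, h) = 9 + (h - 20) = 9 + (-20 + h) = -11 + h)
o(M) = -⅘ (o(M) = 4*(-⅕) = -⅘)
1/(o(5)*q + z(14, 11)) = 1/(-⅘*(-61) + (-11 + 11)) = 1/(244/5 + 0) = 1/(244/5) = 5/244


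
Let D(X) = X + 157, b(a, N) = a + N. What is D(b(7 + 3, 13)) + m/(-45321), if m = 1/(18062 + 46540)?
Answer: 527008903559/2927827242 ≈ 180.00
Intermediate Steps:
m = 1/64602 ≈ 1.5479e-5
b(a, N) = N + a
D(X) = 157 + X
D(b(7 + 3, 13)) + m/(-45321) = (157 + (13 + (7 + 3))) + (1/64602)/(-45321) = (157 + (13 + 10)) + (1/64602)*(-1/45321) = (157 + 23) - 1/2927827242 = 180 - 1/2927827242 = 527008903559/2927827242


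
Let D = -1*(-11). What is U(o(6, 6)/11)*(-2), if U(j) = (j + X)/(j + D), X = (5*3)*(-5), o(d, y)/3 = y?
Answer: 1614/139 ≈ 11.612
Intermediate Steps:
o(d, y) = 3*y
X = -75 (X = 15*(-5) = -75)
D = 11
U(j) = (-75 + j)/(11 + j) (U(j) = (j - 75)/(j + 11) = (-75 + j)/(11 + j))
U(o(6, 6)/11)*(-2) = ((-75 + (3*6)/11)/(11 + (3*6)/11))*(-2) = ((-75 + 18*(1/11))/(11 + 18*(1/11)))*(-2) = ((-75 + 18/11)/(11 + 18/11))*(-2) = (-807/11/(139/11))*(-2) = ((11/139)*(-807/11))*(-2) = -807/139*(-2) = 1614/139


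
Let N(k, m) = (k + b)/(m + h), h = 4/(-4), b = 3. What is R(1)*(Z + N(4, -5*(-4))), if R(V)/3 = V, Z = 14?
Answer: 819/19 ≈ 43.105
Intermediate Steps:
h = -1 (h = 4*(-¼) = -1)
R(V) = 3*V
N(k, m) = (3 + k)/(-1 + m) (N(k, m) = (k + 3)/(m - 1) = (3 + k)/(-1 + m))
R(1)*(Z + N(4, -5*(-4))) = (3*1)*(14 + (3 + 4)/(-1 - 5*(-4))) = 3*(14 + 7/(-1 + 20)) = 3*(14 + 7/19) = 3*(273/19) = 819/19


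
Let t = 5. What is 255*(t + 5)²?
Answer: 25500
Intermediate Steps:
255*(t + 5)² = 255*(5 + 5)² = 255*10² = 255*100 = 25500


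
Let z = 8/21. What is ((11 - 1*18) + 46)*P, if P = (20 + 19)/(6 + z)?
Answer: 31941/134 ≈ 238.37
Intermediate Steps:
z = 8/21 (z = 8*(1/21) = 8/21 ≈ 0.38095)
P = 819/134 (P = (20 + 19)/(6 + 8/21) = 39/(134/21) = 39*(21/134) = 819/134 ≈ 6.1119)
((11 - 1*18) + 46)*P = ((11 - 1*18) + 46)*(819/134) = ((11 - 18) + 46)*(819/134) = (-7 + 46)*(819/134) = 39*(819/134) = 31941/134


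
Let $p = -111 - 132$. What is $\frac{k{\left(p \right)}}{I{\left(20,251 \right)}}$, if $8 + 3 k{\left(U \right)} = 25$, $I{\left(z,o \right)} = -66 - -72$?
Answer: $\frac{17}{18} \approx 0.94444$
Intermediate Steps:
$p = -243$
$I{\left(z,o \right)} = 6$ ($I{\left(z,o \right)} = -66 + 72 = 6$)
$k{\left(U \right)} = \frac{17}{3}$ ($k{\left(U \right)} = - \frac{8}{3} + \frac{1}{3} \cdot 25 = - \frac{8}{3} + \frac{25}{3} = \frac{17}{3}$)
$\frac{k{\left(p \right)}}{I{\left(20,251 \right)}} = \frac{17}{3 \cdot 6} = \frac{17}{3} \cdot \frac{1}{6} = \frac{17}{18}$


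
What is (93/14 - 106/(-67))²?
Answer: 59521225/879844 ≈ 67.650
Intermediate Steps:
(93/14 - 106/(-67))² = (93*(1/14) - 106*(-1/67))² = (93/14 + 106/67)² = (7715/938)² = 59521225/879844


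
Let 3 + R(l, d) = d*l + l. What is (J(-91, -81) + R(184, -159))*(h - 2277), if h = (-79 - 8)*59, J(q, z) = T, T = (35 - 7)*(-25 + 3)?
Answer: 220010310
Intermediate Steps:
R(l, d) = -3 + l + d*l (R(l, d) = -3 + (d*l + l) = -3 + (l + d*l) = -3 + l + d*l)
T = -616 (T = 28*(-22) = -616)
J(q, z) = -616
h = -5133 (h = -87*59 = -5133)
(J(-91, -81) + R(184, -159))*(h - 2277) = (-616 + (-3 + 184 - 159*184))*(-5133 - 2277) = (-616 + (-3 + 184 - 29256))*(-7410) = (-616 - 29075)*(-7410) = -29691*(-7410) = 220010310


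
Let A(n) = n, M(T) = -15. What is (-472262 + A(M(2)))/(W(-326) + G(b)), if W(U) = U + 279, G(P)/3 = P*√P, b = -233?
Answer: 22197019/113846242 - 330121623*I*√233/113846242 ≈ 0.19497 - 44.262*I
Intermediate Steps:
G(P) = 3*P^(3/2) (G(P) = 3*(P*√P) = 3*P^(3/2))
W(U) = 279 + U
(-472262 + A(M(2)))/(W(-326) + G(b)) = (-472262 - 15)/((279 - 326) + 3*(-233)^(3/2)) = -472277/(-47 + 3*(-233*I*√233)) = -472277/(-47 - 699*I*√233)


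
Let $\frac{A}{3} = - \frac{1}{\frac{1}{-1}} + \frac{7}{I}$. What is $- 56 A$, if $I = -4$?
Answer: $126$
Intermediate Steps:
$A = - \frac{9}{4}$ ($A = 3 \left(- \frac{1}{\frac{1}{-1}} + \frac{7}{-4}\right) = 3 \left(- \frac{1}{-1} + 7 \left(- \frac{1}{4}\right)\right) = 3 \left(\left(-1\right) \left(-1\right) - \frac{7}{4}\right) = 3 \left(1 - \frac{7}{4}\right) = 3 \left(- \frac{3}{4}\right) = - \frac{9}{4} \approx -2.25$)
$- 56 A = \left(-56\right) \left(- \frac{9}{4}\right) = 126$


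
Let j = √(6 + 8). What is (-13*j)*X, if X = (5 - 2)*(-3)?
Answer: 117*√14 ≈ 437.77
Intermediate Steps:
j = √14 ≈ 3.7417
X = -9 (X = 3*(-3) = -9)
(-13*j)*X = -13*√14*(-9) = 117*√14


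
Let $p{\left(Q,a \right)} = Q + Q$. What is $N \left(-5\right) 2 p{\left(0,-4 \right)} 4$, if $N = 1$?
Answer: $0$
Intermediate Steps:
$p{\left(Q,a \right)} = 2 Q$
$N \left(-5\right) 2 p{\left(0,-4 \right)} 4 = 1 \left(-5\right) 2 \cdot 2 \cdot 0 \cdot 4 = \left(-5\right) 2 \cdot 0 \cdot 4 = \left(-10\right) 0 \cdot 4 = 0 \cdot 4 = 0$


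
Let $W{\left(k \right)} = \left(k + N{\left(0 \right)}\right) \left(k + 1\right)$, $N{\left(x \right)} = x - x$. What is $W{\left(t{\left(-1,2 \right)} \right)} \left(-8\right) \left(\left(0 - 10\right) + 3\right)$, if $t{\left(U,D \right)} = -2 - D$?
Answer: $672$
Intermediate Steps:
$N{\left(x \right)} = 0$
$W{\left(k \right)} = k \left(1 + k\right)$ ($W{\left(k \right)} = \left(k + 0\right) \left(k + 1\right) = k \left(1 + k\right)$)
$W{\left(t{\left(-1,2 \right)} \right)} \left(-8\right) \left(\left(0 - 10\right) + 3\right) = \left(-2 - 2\right) \left(1 - 4\right) \left(-8\right) \left(\left(0 - 10\right) + 3\right) = \left(-2 - 2\right) \left(1 - 4\right) \left(-8\right) \left(-10 + 3\right) = - 4 \left(1 - 4\right) \left(-8\right) \left(-7\right) = \left(-4\right) \left(-3\right) \left(-8\right) \left(-7\right) = 12 \left(-8\right) \left(-7\right) = \left(-96\right) \left(-7\right) = 672$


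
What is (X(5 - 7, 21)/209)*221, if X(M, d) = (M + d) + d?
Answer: 8840/209 ≈ 42.297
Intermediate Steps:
X(M, d) = M + 2*d
(X(5 - 7, 21)/209)*221 = (((5 - 7) + 2*21)/209)*221 = ((-2 + 42)*(1/209))*221 = (40*(1/209))*221 = (40/209)*221 = 8840/209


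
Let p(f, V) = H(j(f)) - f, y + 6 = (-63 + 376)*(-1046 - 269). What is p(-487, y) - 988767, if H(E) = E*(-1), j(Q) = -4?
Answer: -988276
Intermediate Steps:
H(E) = -E
y = -411601 (y = -6 + (-63 + 376)*(-1046 - 269) = -6 + 313*(-1315) = -6 - 411595 = -411601)
p(f, V) = 4 - f (p(f, V) = -1*(-4) - f = 4 - f)
p(-487, y) - 988767 = (4 - 1*(-487)) - 988767 = (4 + 487) - 988767 = 491 - 988767 = -988276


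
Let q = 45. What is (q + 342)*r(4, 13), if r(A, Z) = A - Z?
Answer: -3483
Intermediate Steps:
(q + 342)*r(4, 13) = (45 + 342)*(4 - 1*13) = 387*(4 - 13) = 387*(-9) = -3483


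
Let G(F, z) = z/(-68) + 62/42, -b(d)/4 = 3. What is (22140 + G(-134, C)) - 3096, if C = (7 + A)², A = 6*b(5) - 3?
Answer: 398527/21 ≈ 18977.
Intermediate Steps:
b(d) = -12 (b(d) = -4*3 = -12)
A = -75 (A = 6*(-12) - 3 = -72 - 3 = -75)
C = 4624 (C = (7 - 75)² = (-68)² = 4624)
G(F, z) = 31/21 - z/68 (G(F, z) = z*(-1/68) + 62*(1/42) = -z/68 + 31/21 = 31/21 - z/68)
(22140 + G(-134, C)) - 3096 = (22140 + (31/21 - 1/68*4624)) - 3096 = (22140 + (31/21 - 68)) - 3096 = (22140 - 1397/21) - 3096 = 463543/21 - 3096 = 398527/21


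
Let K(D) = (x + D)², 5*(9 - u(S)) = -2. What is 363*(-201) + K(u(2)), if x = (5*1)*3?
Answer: -1809191/25 ≈ -72368.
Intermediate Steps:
u(S) = 47/5 (u(S) = 9 - ⅕*(-2) = 9 + ⅖ = 47/5)
x = 15 (x = 5*3 = 15)
K(D) = (15 + D)²
363*(-201) + K(u(2)) = 363*(-201) + (15 + 47/5)² = -72963 + (122/5)² = -72963 + 14884/25 = -1809191/25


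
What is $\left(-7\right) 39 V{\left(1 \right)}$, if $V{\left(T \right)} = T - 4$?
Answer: $819$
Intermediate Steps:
$V{\left(T \right)} = -4 + T$
$\left(-7\right) 39 V{\left(1 \right)} = \left(-7\right) 39 \left(-4 + 1\right) = \left(-273\right) \left(-3\right) = 819$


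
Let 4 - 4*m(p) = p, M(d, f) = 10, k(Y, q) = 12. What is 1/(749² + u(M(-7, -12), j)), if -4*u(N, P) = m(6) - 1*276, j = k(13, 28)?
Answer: 8/4488561 ≈ 1.7823e-6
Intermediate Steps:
m(p) = 1 - p/4
j = 12
u(N, P) = 553/8 (u(N, P) = -((1 - ¼*6) - 1*276)/4 = -((1 - 3/2) - 276)/4 = -(-½ - 276)/4 = -¼*(-553/2) = 553/8)
1/(749² + u(M(-7, -12), j)) = 1/(749² + 553/8) = 1/(561001 + 553/8) = 1/(4488561/8) = 8/4488561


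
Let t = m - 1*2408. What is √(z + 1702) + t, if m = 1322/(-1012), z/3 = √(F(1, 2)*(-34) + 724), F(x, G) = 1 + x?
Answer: -1219109/506 + √(1702 + 12*√41) ≈ -2367.1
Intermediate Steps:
z = 12*√41 (z = 3*√((1 + 1)*(-34) + 724) = 3*√(2*(-34) + 724) = 3*√(-68 + 724) = 3*√656 = 3*(4*√41) = 12*√41 ≈ 76.838)
m = -661/506 (m = 1322*(-1/1012) = -661/506 ≈ -1.3063)
t = -1219109/506 (t = -661/506 - 1*2408 = -661/506 - 2408 = -1219109/506 ≈ -2409.3)
√(z + 1702) + t = √(12*√41 + 1702) - 1219109/506 = √(1702 + 12*√41) - 1219109/506 = -1219109/506 + √(1702 + 12*√41)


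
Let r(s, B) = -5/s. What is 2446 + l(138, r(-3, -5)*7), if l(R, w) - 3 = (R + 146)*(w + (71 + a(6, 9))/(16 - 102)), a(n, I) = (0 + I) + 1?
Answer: 708835/129 ≈ 5494.8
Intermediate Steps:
a(n, I) = 1 + I (a(n, I) = I + 1 = 1 + I)
l(R, w) = 3 + (146 + R)*(-81/86 + w) (l(R, w) = 3 + (R + 146)*(w + (71 + (1 + 9))/(16 - 102)) = 3 + (146 + R)*(w + (71 + 10)/(-86)) = 3 + (146 + R)*(w + 81*(-1/86)) = 3 + (146 + R)*(w - 81/86) = 3 + (146 + R)*(-81/86 + w))
2446 + l(138, r(-3, -5)*7) = 2446 + (-5784/43 + 146*(-5/(-3)*7) - 81/86*138 + 138*(-5/(-3)*7)) = 2446 + (-5784/43 + 146*(-5*(-1/3)*7) - 5589/43 + 138*(-5*(-1/3)*7)) = 2446 + (-5784/43 + 146*((5/3)*7) - 5589/43 + 138*((5/3)*7)) = 2446 + (-5784/43 + 146*(35/3) - 5589/43 + 138*(35/3)) = 2446 + (-5784/43 + 5110/3 - 5589/43 + 1610) = 2446 + 393301/129 = 708835/129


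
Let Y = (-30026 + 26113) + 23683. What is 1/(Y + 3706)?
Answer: 1/23476 ≈ 4.2597e-5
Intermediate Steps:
Y = 19770 (Y = -3913 + 23683 = 19770)
1/(Y + 3706) = 1/(19770 + 3706) = 1/23476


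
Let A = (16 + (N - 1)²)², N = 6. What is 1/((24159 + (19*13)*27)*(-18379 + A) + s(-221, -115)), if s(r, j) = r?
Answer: -1/514766165 ≈ -1.9426e-9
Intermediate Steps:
A = 1681 (A = (16 + (6 - 1)²)² = (16 + 5²)² = (16 + 25)² = 41² = 1681)
1/((24159 + (19*13)*27)*(-18379 + A) + s(-221, -115)) = 1/((24159 + (19*13)*27)*(-18379 + 1681) - 221) = 1/((24159 + 247*27)*(-16698) - 221) = 1/((24159 + 6669)*(-16698) - 221) = 1/(30828*(-16698) - 221) = 1/(-514765944 - 221) = 1/(-514766165) = -1/514766165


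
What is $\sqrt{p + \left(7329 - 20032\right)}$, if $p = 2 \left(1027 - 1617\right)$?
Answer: $i \sqrt{13883} \approx 117.83 i$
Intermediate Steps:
$p = -1180$ ($p = 2 \left(-590\right) = -1180$)
$\sqrt{p + \left(7329 - 20032\right)} = \sqrt{-1180 + \left(7329 - 20032\right)} = \sqrt{-1180 - 12703} = \sqrt{-13883} = i \sqrt{13883}$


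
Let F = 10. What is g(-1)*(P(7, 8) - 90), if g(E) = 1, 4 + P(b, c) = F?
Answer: -84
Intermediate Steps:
P(b, c) = 6 (P(b, c) = -4 + 10 = 6)
g(-1)*(P(7, 8) - 90) = 1*(6 - 90) = 1*(-84) = -84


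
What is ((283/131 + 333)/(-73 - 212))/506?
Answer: -21953/9445755 ≈ -0.0023241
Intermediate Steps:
((283/131 + 333)/(-73 - 212))/506 = ((283*(1/131) + 333)/(-285))*(1/506) = ((283/131 + 333)*(-1/285))*(1/506) = ((43906/131)*(-1/285))*(1/506) = -43906/37335*1/506 = -21953/9445755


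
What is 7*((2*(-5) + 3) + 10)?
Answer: 21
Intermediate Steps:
7*((2*(-5) + 3) + 10) = 7*((-10 + 3) + 10) = 7*(-7 + 10) = 7*3 = 21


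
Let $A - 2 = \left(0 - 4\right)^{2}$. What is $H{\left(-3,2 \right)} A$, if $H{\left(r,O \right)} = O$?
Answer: $36$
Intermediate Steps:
$A = 18$ ($A = 2 + \left(0 - 4\right)^{2} = 2 + \left(-4\right)^{2} = 2 + 16 = 18$)
$H{\left(-3,2 \right)} A = 2 \cdot 18 = 36$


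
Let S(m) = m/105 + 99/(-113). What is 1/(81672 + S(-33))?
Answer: 3955/323008052 ≈ 1.2244e-5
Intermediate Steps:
S(m) = -99/113 + m/105 (S(m) = m*(1/105) + 99*(-1/113) = m/105 - 99/113 = -99/113 + m/105)
1/(81672 + S(-33)) = 1/(81672 + (-99/113 + (1/105)*(-33))) = 1/(81672 + (-99/113 - 11/35)) = 1/(81672 - 4708/3955) = 1/(323008052/3955) = 3955/323008052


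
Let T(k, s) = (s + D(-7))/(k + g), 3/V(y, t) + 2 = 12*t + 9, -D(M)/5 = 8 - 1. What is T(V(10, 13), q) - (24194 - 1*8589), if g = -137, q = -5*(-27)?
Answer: -87111185/5582 ≈ -15606.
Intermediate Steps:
D(M) = -35 (D(M) = -5*(8 - 1) = -5*7 = -35)
V(y, t) = 3/(7 + 12*t) (V(y, t) = 3/(-2 + (12*t + 9)) = 3/(-2 + (9 + 12*t)) = 3/(7 + 12*t))
q = 135
T(k, s) = (-35 + s)/(-137 + k) (T(k, s) = (s - 35)/(k - 137) = (-35 + s)/(-137 + k))
T(V(10, 13), q) - (24194 - 1*8589) = (-35 + 135)/(-137 + 3/(7 + 12*13)) - (24194 - 1*8589) = 100/(-137 + 3/(7 + 156)) - (24194 - 8589) = 100/(-137 + 3/163) - 1*15605 = 100/(-137 + 3*(1/163)) - 15605 = 100/(-137 + 3/163) - 15605 = 100/(-22328/163) - 15605 = -163/22328*100 - 15605 = -4075/5582 - 15605 = -87111185/5582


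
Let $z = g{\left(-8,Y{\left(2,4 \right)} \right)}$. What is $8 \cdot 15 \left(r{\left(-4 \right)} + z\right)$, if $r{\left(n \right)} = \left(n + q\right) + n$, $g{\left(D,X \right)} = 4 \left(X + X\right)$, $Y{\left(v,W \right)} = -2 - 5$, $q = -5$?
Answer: $-8280$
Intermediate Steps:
$Y{\left(v,W \right)} = -7$
$g{\left(D,X \right)} = 8 X$ ($g{\left(D,X \right)} = 4 \cdot 2 X = 8 X$)
$r{\left(n \right)} = -5 + 2 n$ ($r{\left(n \right)} = \left(n - 5\right) + n = \left(-5 + n\right) + n = -5 + 2 n$)
$z = -56$ ($z = 8 \left(-7\right) = -56$)
$8 \cdot 15 \left(r{\left(-4 \right)} + z\right) = 8 \cdot 15 \left(\left(-5 + 2 \left(-4\right)\right) - 56\right) = 120 \left(\left(-5 - 8\right) - 56\right) = 120 \left(-13 - 56\right) = 120 \left(-69\right) = -8280$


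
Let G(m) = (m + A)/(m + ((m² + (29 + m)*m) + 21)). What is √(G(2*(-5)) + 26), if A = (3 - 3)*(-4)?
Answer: 4*√10191/79 ≈ 5.1114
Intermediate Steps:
A = 0 (A = 0*(-4) = 0)
G(m) = m/(21 + m + m² + m*(29 + m)) (G(m) = (m + 0)/(m + ((m² + (29 + m)*m) + 21)) = m/(m + ((m² + m*(29 + m)) + 21)) = m/(m + (21 + m² + m*(29 + m))) = m/(21 + m + m² + m*(29 + m)))
√(G(2*(-5)) + 26) = √((2*(-5))/(21 + 2*(2*(-5))² + 30*(2*(-5))) + 26) = √(-10/(21 + 2*(-10)² + 30*(-10)) + 26) = √(-10/(21 + 2*100 - 300) + 26) = √(-10/(21 + 200 - 300) + 26) = √(-10/(-79) + 26) = √(-10*(-1/79) + 26) = √(10/79 + 26) = √(2064/79) = 4*√10191/79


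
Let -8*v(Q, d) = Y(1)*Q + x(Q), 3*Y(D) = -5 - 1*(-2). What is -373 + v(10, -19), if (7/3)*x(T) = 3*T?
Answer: -5227/14 ≈ -373.36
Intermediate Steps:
x(T) = 9*T/7 (x(T) = 3*(3*T)/7 = 9*T/7)
Y(D) = -1 (Y(D) = (-5 - 1*(-2))/3 = (-5 + 2)/3 = (⅓)*(-3) = -1)
v(Q, d) = -Q/28 (v(Q, d) = -(-Q + 9*Q/7)/8 = -Q/28)
-373 + v(10, -19) = -373 - 1/28*10 = -373 - 5/14 = -5227/14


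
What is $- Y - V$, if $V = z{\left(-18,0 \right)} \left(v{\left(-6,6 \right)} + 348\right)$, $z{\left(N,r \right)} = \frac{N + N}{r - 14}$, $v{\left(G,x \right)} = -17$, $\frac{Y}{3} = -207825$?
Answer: $\frac{4358367}{7} \approx 6.2262 \cdot 10^{5}$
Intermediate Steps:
$Y = -623475$ ($Y = 3 \left(-207825\right) = -623475$)
$z{\left(N,r \right)} = \frac{2 N}{-14 + r}$
$V = \frac{5958}{7}$ ($V = 2 \left(-18\right) \frac{1}{-14 + 0} \left(-17 + 348\right) = 2 \left(-18\right) \frac{1}{-14} \cdot 331 = 2 \left(-18\right) \left(- \frac{1}{14}\right) 331 = \frac{18}{7} \cdot 331 = \frac{5958}{7} \approx 851.14$)
$- Y - V = \left(-1\right) \left(-623475\right) - \frac{5958}{7} = 623475 - \frac{5958}{7} = \frac{4358367}{7}$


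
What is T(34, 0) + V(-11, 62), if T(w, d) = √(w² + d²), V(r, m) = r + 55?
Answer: 78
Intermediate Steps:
V(r, m) = 55 + r
T(w, d) = √(d² + w²)
T(34, 0) + V(-11, 62) = √(0² + 34²) + (55 - 11) = √(0 + 1156) + 44 = √1156 + 44 = 34 + 44 = 78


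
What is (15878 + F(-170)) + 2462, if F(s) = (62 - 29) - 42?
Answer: 18331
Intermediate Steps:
F(s) = -9 (F(s) = 33 - 42 = -9)
(15878 + F(-170)) + 2462 = (15878 - 9) + 2462 = 15869 + 2462 = 18331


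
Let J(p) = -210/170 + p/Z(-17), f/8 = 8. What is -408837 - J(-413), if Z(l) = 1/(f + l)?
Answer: -6620221/17 ≈ -3.8943e+5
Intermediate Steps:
f = 64 (f = 8*8 = 64)
Z(l) = 1/(64 + l)
J(p) = -21/17 + 47*p (J(p) = -210/170 + p/(1/(64 - 17)) = -210*1/170 + p/(1/47) = -21/17 + p/(1/47) = -21/17 + p*47 = -21/17 + 47*p)
-408837 - J(-413) = -408837 - (-21/17 + 47*(-413)) = -408837 - (-21/17 - 19411) = -408837 - 1*(-330008/17) = -408837 + 330008/17 = -6620221/17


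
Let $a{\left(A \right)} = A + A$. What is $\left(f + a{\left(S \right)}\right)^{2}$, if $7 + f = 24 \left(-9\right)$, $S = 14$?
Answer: $38025$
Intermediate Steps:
$a{\left(A \right)} = 2 A$
$f = -223$ ($f = -7 + 24 \left(-9\right) = -7 - 216 = -223$)
$\left(f + a{\left(S \right)}\right)^{2} = \left(-223 + 2 \cdot 14\right)^{2} = \left(-223 + 28\right)^{2} = \left(-195\right)^{2} = 38025$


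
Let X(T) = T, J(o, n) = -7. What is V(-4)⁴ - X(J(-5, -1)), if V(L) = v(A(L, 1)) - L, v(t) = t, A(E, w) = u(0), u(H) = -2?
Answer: 23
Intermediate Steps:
A(E, w) = -2
V(L) = -2 - L
V(-4)⁴ - X(J(-5, -1)) = (-2 - 1*(-4))⁴ - 1*(-7) = (-2 + 4)⁴ + 7 = 2⁴ + 7 = 16 + 7 = 23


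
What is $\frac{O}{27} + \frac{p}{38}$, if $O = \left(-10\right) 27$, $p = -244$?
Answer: $- \frac{312}{19} \approx -16.421$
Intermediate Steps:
$O = -270$
$\frac{O}{27} + \frac{p}{38} = - \frac{270}{27} - \frac{244}{38} = \left(-270\right) \frac{1}{27} - \frac{122}{19} = -10 - \frac{122}{19} = - \frac{312}{19}$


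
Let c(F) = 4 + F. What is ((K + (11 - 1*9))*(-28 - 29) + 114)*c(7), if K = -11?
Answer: 6897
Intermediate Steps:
((K + (11 - 1*9))*(-28 - 29) + 114)*c(7) = ((-11 + (11 - 1*9))*(-28 - 29) + 114)*(4 + 7) = ((-11 + (11 - 9))*(-57) + 114)*11 = ((-11 + 2)*(-57) + 114)*11 = (-9*(-57) + 114)*11 = (513 + 114)*11 = 627*11 = 6897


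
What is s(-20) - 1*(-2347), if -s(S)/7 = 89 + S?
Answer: 1864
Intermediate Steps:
s(S) = -623 - 7*S (s(S) = -7*(89 + S) = -623 - 7*S)
s(-20) - 1*(-2347) = (-623 - 7*(-20)) - 1*(-2347) = (-623 + 140) + 2347 = -483 + 2347 = 1864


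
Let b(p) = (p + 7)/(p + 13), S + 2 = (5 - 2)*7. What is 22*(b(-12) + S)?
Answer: 308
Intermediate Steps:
S = 19 (S = -2 + (5 - 2)*7 = -2 + 3*7 = -2 + 21 = 19)
b(p) = (7 + p)/(13 + p)
22*(b(-12) + S) = 22*((7 - 12)/(13 - 12) + 19) = 22*(-5/1 + 19) = 22*(1*(-5) + 19) = 22*(-5 + 19) = 22*14 = 308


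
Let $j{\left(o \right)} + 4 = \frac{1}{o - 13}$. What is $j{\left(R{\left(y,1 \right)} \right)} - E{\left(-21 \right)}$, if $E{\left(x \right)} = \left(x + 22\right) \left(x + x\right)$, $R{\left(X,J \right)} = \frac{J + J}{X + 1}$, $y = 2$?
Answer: $\frac{1403}{37} \approx 37.919$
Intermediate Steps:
$R{\left(X,J \right)} = \frac{2 J}{1 + X}$
$E{\left(x \right)} = 2 x \left(22 + x\right)$ ($E{\left(x \right)} = \left(22 + x\right) 2 x = 2 x \left(22 + x\right)$)
$j{\left(o \right)} = -4 + \frac{1}{-13 + o}$ ($j{\left(o \right)} = -4 + \frac{1}{o - 13} = -4 + \frac{1}{-13 + o}$)
$j{\left(R{\left(y,1 \right)} \right)} - E{\left(-21 \right)} = \frac{53 - 4 \cdot 2 \cdot 1 \frac{1}{1 + 2}}{-13 + 2 \cdot 1 \frac{1}{1 + 2}} - 2 \left(-21\right) \left(22 - 21\right) = \frac{53 - 4 \cdot 2 \cdot 1 \cdot \frac{1}{3}}{-13 + 2 \cdot 1 \cdot \frac{1}{3}} - 2 \left(-21\right) 1 = \frac{53 - 4 \cdot 2 \cdot 1 \cdot \frac{1}{3}}{-13 + 2 \cdot 1 \cdot \frac{1}{3}} - -42 = \frac{53 - \frac{8}{3}}{-13 + \frac{2}{3}} + 42 = \frac{53 - \frac{8}{3}}{- \frac{37}{3}} + 42 = \left(- \frac{3}{37}\right) \frac{151}{3} + 42 = - \frac{151}{37} + 42 = \frac{1403}{37}$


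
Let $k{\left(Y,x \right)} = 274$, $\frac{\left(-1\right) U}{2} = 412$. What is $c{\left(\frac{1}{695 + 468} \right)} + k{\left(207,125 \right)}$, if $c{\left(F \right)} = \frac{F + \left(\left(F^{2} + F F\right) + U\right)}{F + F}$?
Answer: $- \frac{1113878367}{2326} \approx -4.7888 \cdot 10^{5}$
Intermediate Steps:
$U = -824$ ($U = \left(-2\right) 412 = -824$)
$c{\left(F \right)} = \frac{-824 + F + 2 F^{2}}{2 F}$ ($c{\left(F \right)} = \frac{F - \left(824 - F^{2} - F F\right)}{F + F} = \frac{F + \left(\left(F^{2} + F^{2}\right) - 824\right)}{2 F} = \left(F + \left(2 F^{2} - 824\right)\right) \frac{1}{2 F} = \left(F + \left(-824 + 2 F^{2}\right)\right) \frac{1}{2 F} = \left(-824 + F + 2 F^{2}\right) \frac{1}{2 F} = \frac{-824 + F + 2 F^{2}}{2 F}$)
$c{\left(\frac{1}{695 + 468} \right)} + k{\left(207,125 \right)} = \left(\frac{1}{2} + \frac{1}{695 + 468} - \frac{412}{\frac{1}{695 + 468}}\right) + 274 = \left(\frac{1}{2} + \frac{1}{1163} - \frac{412}{\frac{1}{1163}}\right) + 274 = \left(\frac{1}{2} + \frac{1}{1163} - 412 \frac{1}{\frac{1}{1163}}\right) + 274 = \left(\frac{1}{2} + \frac{1}{1163} - 479156\right) + 274 = - \frac{1114515691}{2326} + 274 = - \frac{1113878367}{2326}$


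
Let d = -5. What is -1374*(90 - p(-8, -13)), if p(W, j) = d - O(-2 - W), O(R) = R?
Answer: -138774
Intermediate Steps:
p(W, j) = -3 + W (p(W, j) = -5 - (-2 - W) = -5 + (2 + W) = -3 + W)
-1374*(90 - p(-8, -13)) = -1374*(90 - (-3 - 8)) = -1374*(90 - 1*(-11)) = -1374*(90 + 11) = -1374*101 = -138774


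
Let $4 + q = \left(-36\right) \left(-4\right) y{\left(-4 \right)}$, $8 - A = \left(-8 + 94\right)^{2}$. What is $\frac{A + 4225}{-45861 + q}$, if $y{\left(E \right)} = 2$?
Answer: $\frac{3163}{45577} \approx 0.069399$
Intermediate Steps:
$A = -7388$ ($A = 8 - \left(-8 + 94\right)^{2} = 8 - 86^{2} = 8 - 7396 = -7388$)
$q = 284$ ($q = -4 + \left(-36\right) \left(-4\right) 2 = -4 + 144 \cdot 2 = -4 + 288 = 284$)
$\frac{A + 4225}{-45861 + q} = \frac{-7388 + 4225}{-45861 + 284} = - \frac{3163}{-45577} = \left(-3163\right) \left(- \frac{1}{45577}\right) = \frac{3163}{45577}$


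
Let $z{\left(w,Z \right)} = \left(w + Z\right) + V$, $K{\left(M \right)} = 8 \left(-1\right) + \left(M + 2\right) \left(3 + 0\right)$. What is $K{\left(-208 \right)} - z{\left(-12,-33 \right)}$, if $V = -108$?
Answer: $-473$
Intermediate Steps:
$K{\left(M \right)} = -2 + 3 M$ ($K{\left(M \right)} = -8 + \left(2 + M\right) 3 = -8 + \left(6 + 3 M\right) = -2 + 3 M$)
$z{\left(w,Z \right)} = -108 + Z + w$ ($z{\left(w,Z \right)} = \left(w + Z\right) - 108 = \left(Z + w\right) - 108 = -108 + Z + w$)
$K{\left(-208 \right)} - z{\left(-12,-33 \right)} = \left(-2 + 3 \left(-208\right)\right) - \left(-108 - 33 - 12\right) = \left(-2 - 624\right) - -153 = -626 + 153 = -473$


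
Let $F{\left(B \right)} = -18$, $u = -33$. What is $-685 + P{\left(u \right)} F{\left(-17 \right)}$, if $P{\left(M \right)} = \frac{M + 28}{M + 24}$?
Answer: $-695$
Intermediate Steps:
$P{\left(M \right)} = \frac{28 + M}{24 + M}$
$-685 + P{\left(u \right)} F{\left(-17 \right)} = -685 + \frac{28 - 33}{24 - 33} \left(-18\right) = -685 + \frac{1}{-9} \left(-5\right) \left(-18\right) = -685 + \left(- \frac{1}{9}\right) \left(-5\right) \left(-18\right) = -685 + \frac{5}{9} \left(-18\right) = -685 - 10 = -695$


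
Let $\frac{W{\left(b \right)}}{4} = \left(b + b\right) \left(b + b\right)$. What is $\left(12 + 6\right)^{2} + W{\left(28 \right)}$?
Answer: $12868$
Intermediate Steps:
$W{\left(b \right)} = 16 b^{2}$ ($W{\left(b \right)} = 4 \left(b + b\right) \left(b + b\right) = 4 \cdot 2 b 2 b = 4 \cdot 4 b^{2} = 16 b^{2}$)
$\left(12 + 6\right)^{2} + W{\left(28 \right)} = \left(12 + 6\right)^{2} + 16 \cdot 28^{2} = 18^{2} + 16 \cdot 784 = 324 + 12544 = 12868$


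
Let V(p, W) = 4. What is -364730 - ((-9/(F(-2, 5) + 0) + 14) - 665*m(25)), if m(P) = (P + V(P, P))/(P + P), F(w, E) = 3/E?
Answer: -3643433/10 ≈ -3.6434e+5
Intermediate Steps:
m(P) = (4 + P)/(2*P) (m(P) = (P + 4)/(P + P) = (4 + P)/((2*P)) = (4 + P)*(1/(2*P)) = (4 + P)/(2*P))
-364730 - ((-9/(F(-2, 5) + 0) + 14) - 665*m(25)) = -364730 - ((-9/(3/5 + 0) + 14) - 665*(4 + 25)/(2*25)) = -364730 - ((-9/(3*(⅕) + 0) + 14) - 665*29/(2*25)) = -364730 - ((-9/(⅗ + 0) + 14) - 665*29/50) = -364730 - ((-9/(⅗) + 14) - 3857/10) = -364730 - (((5/3)*(-9) + 14) - 3857/10) = -364730 - ((-15 + 14) - 3857/10) = -364730 - (-1 - 3857/10) = -364730 - 1*(-3867/10) = -364730 + 3867/10 = -3643433/10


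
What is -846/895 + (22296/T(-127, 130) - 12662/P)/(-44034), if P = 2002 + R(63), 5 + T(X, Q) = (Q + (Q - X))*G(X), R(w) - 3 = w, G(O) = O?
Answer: -5287936787593/5595096105060 ≈ -0.94510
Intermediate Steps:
R(w) = 3 + w
T(X, Q) = -5 + X*(-X + 2*Q) (T(X, Q) = -5 + (Q + (Q - X))*X = -5 + (-X + 2*Q)*X = -5 + X*(-X + 2*Q))
P = 2068 (P = 2002 + (3 + 63) = 2002 + 66 = 2068)
-846/895 + (22296/T(-127, 130) - 12662/P)/(-44034) = -846/895 + (22296/(-5 - 1*(-127)² + 2*130*(-127)) - 12662/2068)/(-44034) = -846*1/895 + (22296/(-5 - 1*16129 - 33020) - 12662*1/2068)*(-1/44034) = -846/895 + (22296/(-5 - 16129 - 33020) - 6331/1034)*(-1/44034) = -846/895 + (22296/(-49154) - 6331/1034)*(-1/44034) = -846/895 + (22296*(-1/49154) - 6331/1034)*(-1/44034) = -846/895 + (-11148/24577 - 6331/1034)*(-1/44034) = -846/895 - 167124019/25412618*(-1/44034) = -846/895 + 167124019/1119019221012 = -5287936787593/5595096105060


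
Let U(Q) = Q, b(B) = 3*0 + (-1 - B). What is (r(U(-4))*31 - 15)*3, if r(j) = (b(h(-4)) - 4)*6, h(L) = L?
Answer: -603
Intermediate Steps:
b(B) = -1 - B (b(B) = 0 + (-1 - B) = -1 - B)
r(j) = -6 (r(j) = ((-1 - 1*(-4)) - 4)*6 = ((-1 + 4) - 4)*6 = (3 - 4)*6 = -1*6 = -6)
(r(U(-4))*31 - 15)*3 = (-6*31 - 15)*3 = (-186 - 15)*3 = -201*3 = -603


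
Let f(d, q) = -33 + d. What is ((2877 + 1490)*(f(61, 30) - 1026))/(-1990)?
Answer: 2179133/995 ≈ 2190.1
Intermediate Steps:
((2877 + 1490)*(f(61, 30) - 1026))/(-1990) = ((2877 + 1490)*((-33 + 61) - 1026))/(-1990) = (4367*(28 - 1026))*(-1/1990) = (4367*(-998))*(-1/1990) = -4358266*(-1/1990) = 2179133/995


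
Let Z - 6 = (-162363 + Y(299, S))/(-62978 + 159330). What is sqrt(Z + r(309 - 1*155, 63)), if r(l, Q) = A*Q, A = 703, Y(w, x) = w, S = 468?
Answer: sqrt(1606274321942)/6022 ≈ 210.46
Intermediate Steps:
r(l, Q) = 703*Q
Z = 26003/6022 (Z = 6 + (-162363 + 299)/(-62978 + 159330) = 6 - 162064/96352 = 6 - 162064*1/96352 = 6 - 10129/6022 = 26003/6022 ≈ 4.3180)
sqrt(Z + r(309 - 1*155, 63)) = sqrt(26003/6022 + 703*63) = sqrt(26003/6022 + 44289) = sqrt(266734361/6022) = sqrt(1606274321942)/6022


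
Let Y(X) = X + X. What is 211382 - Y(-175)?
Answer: 211732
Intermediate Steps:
Y(X) = 2*X
211382 - Y(-175) = 211382 - 2*(-175) = 211382 - 1*(-350) = 211382 + 350 = 211732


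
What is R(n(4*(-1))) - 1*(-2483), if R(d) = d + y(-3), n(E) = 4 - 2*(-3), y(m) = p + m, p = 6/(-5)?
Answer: 12444/5 ≈ 2488.8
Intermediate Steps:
p = -6/5 (p = 6*(-1/5) = -6/5 ≈ -1.2000)
y(m) = -6/5 + m
n(E) = 10 (n(E) = 4 + 6 = 10)
R(d) = -21/5 + d (R(d) = d + (-6/5 - 3) = d - 21/5 = -21/5 + d)
R(n(4*(-1))) - 1*(-2483) = (-21/5 + 10) - 1*(-2483) = 29/5 + 2483 = 12444/5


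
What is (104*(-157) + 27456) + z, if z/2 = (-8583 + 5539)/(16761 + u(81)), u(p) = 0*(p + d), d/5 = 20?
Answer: 186510320/16761 ≈ 11128.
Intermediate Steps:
d = 100 (d = 5*20 = 100)
u(p) = 0 (u(p) = 0*(p + 100) = 0*(100 + p) = 0)
z = -6088/16761 (z = 2*((-8583 + 5539)/(16761 + 0)) = 2*(-3044/16761) = -6088/16761 ≈ -0.36322)
(104*(-157) + 27456) + z = (104*(-157) + 27456) - 6088/16761 = (-16328 + 27456) - 6088/16761 = 11128 - 6088/16761 = 186510320/16761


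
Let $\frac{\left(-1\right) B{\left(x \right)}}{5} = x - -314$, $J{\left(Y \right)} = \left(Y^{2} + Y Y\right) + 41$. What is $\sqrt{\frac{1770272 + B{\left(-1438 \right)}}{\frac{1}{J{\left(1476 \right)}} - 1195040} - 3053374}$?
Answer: $\frac{i \sqrt{9198482443836367115689868134842}}{1735673307573} \approx 1747.4 i$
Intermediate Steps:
$J{\left(Y \right)} = 41 + 2 Y^{2}$ ($J{\left(Y \right)} = \left(Y^{2} + Y^{2}\right) + 41 = 2 Y^{2} + 41 = 41 + 2 Y^{2}$)
$B{\left(x \right)} = -1570 - 5 x$ ($B{\left(x \right)} = - 5 \left(x - -314\right) = - 5 \left(x + 314\right) = - 5 \left(314 + x\right) = -1570 - 5 x$)
$\sqrt{\frac{1770272 + B{\left(-1438 \right)}}{\frac{1}{J{\left(1476 \right)}} - 1195040} - 3053374} = \sqrt{\frac{1770272 - -5620}{\frac{1}{41 + 2 \cdot 1476^{2}} - 1195040} - 3053374} = \sqrt{\frac{1770272 + \left(-1570 + 7190\right)}{\frac{1}{41 + 2 \cdot 2178576} - 1195040} - 3053374} = \sqrt{\frac{1770272 + 5620}{\frac{1}{41 + 4357152} - 1195040} - 3053374} = \sqrt{\frac{1775892}{\frac{1}{4357193} - 1195040} - 3053374} = \sqrt{\frac{1775892}{- \frac{5207019922719}{4357193}} - 3053374} = \sqrt{1775892 \left(- \frac{4357193}{5207019922719}\right) - 3053374} = \sqrt{- \frac{2579301397052}{1735673307573} - 3053374} = \sqrt{- \frac{5299662329138798354}{1735673307573}} = \frac{i \sqrt{9198482443836367115689868134842}}{1735673307573}$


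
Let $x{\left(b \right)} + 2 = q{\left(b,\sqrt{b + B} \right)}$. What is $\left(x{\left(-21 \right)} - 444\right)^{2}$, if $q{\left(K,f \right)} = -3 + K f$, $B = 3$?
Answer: $193663 + 56574 i \sqrt{2} \approx 1.9366 \cdot 10^{5} + 80008.0 i$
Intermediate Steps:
$x{\left(b \right)} = -5 + b \sqrt{3 + b}$ ($x{\left(b \right)} = -2 + \left(-3 + b \sqrt{b + 3}\right) = -2 + \left(-3 + b \sqrt{3 + b}\right) = -5 + b \sqrt{3 + b}$)
$\left(x{\left(-21 \right)} - 444\right)^{2} = \left(\left(-5 - 21 \sqrt{3 - 21}\right) - 444\right)^{2} = \left(\left(-5 - 21 \sqrt{-18}\right) - 444\right)^{2} = \left(\left(-5 - 21 \cdot 3 i \sqrt{2}\right) - 444\right)^{2} = \left(\left(-5 - 63 i \sqrt{2}\right) - 444\right)^{2} = \left(-449 - 63 i \sqrt{2}\right)^{2}$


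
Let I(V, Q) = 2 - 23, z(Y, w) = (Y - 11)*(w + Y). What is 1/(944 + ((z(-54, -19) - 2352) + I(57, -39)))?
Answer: 1/3316 ≈ 0.00030157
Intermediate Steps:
z(Y, w) = (-11 + Y)*(Y + w)
I(V, Q) = -21
1/(944 + ((z(-54, -19) - 2352) + I(57, -39))) = 1/(944 + ((((-54)² - 11*(-54) - 11*(-19) - 54*(-19)) - 2352) - 21)) = 1/(944 + (((2916 + 594 + 209 + 1026) - 2352) - 21)) = 1/(944 + ((4745 - 2352) - 21)) = 1/(944 + (2393 - 21)) = 1/(944 + 2372) = 1/3316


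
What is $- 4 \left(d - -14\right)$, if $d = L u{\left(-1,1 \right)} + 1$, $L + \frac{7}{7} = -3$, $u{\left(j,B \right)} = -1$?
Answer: $-76$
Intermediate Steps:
$L = -4$ ($L = -1 - 3 = -4$)
$d = 5$ ($d = \left(-4\right) \left(-1\right) + 1 = 4 + 1 = 5$)
$- 4 \left(d - -14\right) = - 4 \left(5 - -14\right) = - 4 \left(5 + \left(15 - 1\right)\right) = - 4 \left(5 + 14\right) = \left(-4\right) 19 = -76$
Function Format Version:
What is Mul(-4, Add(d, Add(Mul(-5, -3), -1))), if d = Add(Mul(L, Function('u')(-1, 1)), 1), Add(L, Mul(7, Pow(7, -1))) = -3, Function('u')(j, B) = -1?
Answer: -76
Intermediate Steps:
L = -4 (L = Add(-1, -3) = -4)
d = 5 (d = Add(Mul(-4, -1), 1) = Add(4, 1) = 5)
Mul(-4, Add(d, Add(Mul(-5, -3), -1))) = Mul(-4, Add(5, Add(Mul(-5, -3), -1))) = Mul(-4, Add(5, Add(15, -1))) = Mul(-4, Add(5, 14)) = Mul(-4, 19) = -76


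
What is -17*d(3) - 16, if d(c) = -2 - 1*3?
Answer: 69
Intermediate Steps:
d(c) = -5 (d(c) = -2 - 3 = -5)
-17*d(3) - 16 = -17*(-5) - 16 = 85 - 16 = 69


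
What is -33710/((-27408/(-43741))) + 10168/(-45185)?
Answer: -33312986409947/619215240 ≈ -53799.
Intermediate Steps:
-33710/((-27408/(-43741))) + 10168/(-45185) = -33710/((-27408*(-1/43741))) + 10168*(-1/45185) = -33710/27408/43741 - 10168/45185 = -33710*43741/27408 - 10168/45185 = -737254555/13704 - 10168/45185 = -33312986409947/619215240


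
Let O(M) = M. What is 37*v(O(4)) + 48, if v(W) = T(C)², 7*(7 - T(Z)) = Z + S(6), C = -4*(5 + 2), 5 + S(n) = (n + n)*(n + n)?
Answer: 144580/49 ≈ 2950.6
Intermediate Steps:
S(n) = -5 + 4*n² (S(n) = -5 + (n + n)*(n + n) = -5 + (2*n)*(2*n) = -5 + 4*n²)
C = -28 (C = -4*7 = -28)
T(Z) = -90/7 - Z/7 (T(Z) = 7 - (Z + (-5 + 4*6²))/7 = 7 - (Z + (-5 + 4*36))/7 = 7 - (Z + (-5 + 144))/7 = 7 - (Z + 139)/7 = 7 - (139 + Z)/7 = 7 + (-139/7 - Z/7) = -90/7 - Z/7)
v(W) = 3844/49 (v(W) = (-90/7 - ⅐*(-28))² = (-90/7 + 4)² = (-62/7)² = 3844/49)
37*v(O(4)) + 48 = 37*(3844/49) + 48 = 142228/49 + 48 = 144580/49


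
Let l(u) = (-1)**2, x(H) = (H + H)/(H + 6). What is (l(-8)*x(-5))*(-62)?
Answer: 620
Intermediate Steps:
x(H) = 2*H/(6 + H) (x(H) = (2*H)/(6 + H) = 2*H/(6 + H))
l(u) = 1
(l(-8)*x(-5))*(-62) = (1*(2*(-5)/(6 - 5)))*(-62) = (1*(2*(-5)/1))*(-62) = (1*(2*(-5)*1))*(-62) = (1*(-10))*(-62) = -10*(-62) = 620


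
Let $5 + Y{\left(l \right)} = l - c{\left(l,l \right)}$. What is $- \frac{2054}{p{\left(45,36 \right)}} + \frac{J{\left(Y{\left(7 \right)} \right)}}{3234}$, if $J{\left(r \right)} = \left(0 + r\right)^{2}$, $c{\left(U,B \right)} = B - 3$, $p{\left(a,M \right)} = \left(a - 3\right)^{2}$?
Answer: $- \frac{11285}{9702} \approx -1.1632$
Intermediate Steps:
$p{\left(a,M \right)} = \left(-3 + a\right)^{2}$
$c{\left(U,B \right)} = -3 + B$ ($c{\left(U,B \right)} = B - 3 = -3 + B$)
$Y{\left(l \right)} = -2$ ($Y{\left(l \right)} = -5 + \left(l - \left(-3 + l\right)\right) = -5 + 3 = -2$)
$J{\left(r \right)} = r^{2}$
$- \frac{2054}{p{\left(45,36 \right)}} + \frac{J{\left(Y{\left(7 \right)} \right)}}{3234} = - \frac{2054}{\left(-3 + 45\right)^{2}} + \frac{\left(-2\right)^{2}}{3234} = - \frac{2054}{42^{2}} + 4 \cdot \frac{1}{3234} = - \frac{2054}{1764} + \frac{2}{1617} = \left(-2054\right) \frac{1}{1764} + \frac{2}{1617} = - \frac{1027}{882} + \frac{2}{1617} = - \frac{11285}{9702}$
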